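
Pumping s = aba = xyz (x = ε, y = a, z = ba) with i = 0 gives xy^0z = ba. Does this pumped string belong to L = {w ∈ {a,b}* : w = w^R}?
No

xy⁰z = ε · ε · ba = ba.
ba reversed is ab ≠ ba, so it is not a palindrome and is not in L.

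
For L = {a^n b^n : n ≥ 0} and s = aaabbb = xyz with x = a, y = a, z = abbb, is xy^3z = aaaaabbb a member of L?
No

xy³z = a · aaa · abbb = aaaaabbb.
aaaaabbb has 5 a's and 3 b's; 5 ≠ 3, so it is not in L.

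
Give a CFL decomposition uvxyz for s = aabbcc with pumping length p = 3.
u='aa', v='b', x='b', y='c', z='c'

For s = aabbcc with pumping length p = 3:

One valid decomposition:
- u = 'aa'
- v = 'b'
- x = 'b'
- y = 'c'
- z = 'c'

Verification:
- uvxyz = 'aa' + 'b' + 'b' + 'c' + 'c' = aabbcc ✓
- |vxy| = |'bbc'| = 3 ≤ 3 ✓
- |vy| = |'bc'| = 2 > 0 ✓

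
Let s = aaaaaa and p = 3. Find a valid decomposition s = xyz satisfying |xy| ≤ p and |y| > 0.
x = 'a', y = 'a', z = 'aaaa'

For s = aaaaaa and p = 3, one valid decomposition is:
- x = 'a' (length 1)
- y = 'a' (length 1)
- z = 'aaaa' (length 4)

Verification:
- xyz = 'a' + 'a' + 'aaaa' = aaaaaa ✓
- |xy| = 2 ≤ 3 ✓
- |y| = 1 > 0 ✓

All pumping lemma constraints are satisfied.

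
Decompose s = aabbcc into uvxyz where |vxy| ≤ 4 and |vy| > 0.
u='a', v='a', x='bb', y='c', z='c'

For s = aabbcc with pumping length p = 4:

One valid decomposition:
- u = 'a'
- v = 'a'
- x = 'bb'
- y = 'c'
- z = 'c'

Verification:
- uvxyz = 'a' + 'a' + 'bb' + 'c' + 'c' = aabbcc ✓
- |vxy| = |'abbc'| = 4 ≤ 4 ✓
- |vy| = |'ac'| = 2 > 0 ✓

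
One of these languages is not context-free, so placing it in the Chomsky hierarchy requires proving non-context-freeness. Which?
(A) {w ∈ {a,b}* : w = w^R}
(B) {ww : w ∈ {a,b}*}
(B) {ww : w ∈ {a,b}*}

(B) {ww : w ∈ {a,b}*} requires the CFL pumping lemma.

- {w ∈ {a,b}* : w = w^R} is context-free (but not regular)
  • Can be shown non-regular with the regular pumping lemma
  • After pumping, the string is no longer symmetric

- {ww : w ∈ {a,b}*} is NOT context-free
  • Requires the CFL pumping lemma to prove
  • Even a PDA cannot compare two arbitrary halves symbol by symbol; CFL pumping on a^p b^p a^p b^p fails

The CFL pumping lemma is "stronger" in that it can prove non-membership
in the larger class of context-free languages.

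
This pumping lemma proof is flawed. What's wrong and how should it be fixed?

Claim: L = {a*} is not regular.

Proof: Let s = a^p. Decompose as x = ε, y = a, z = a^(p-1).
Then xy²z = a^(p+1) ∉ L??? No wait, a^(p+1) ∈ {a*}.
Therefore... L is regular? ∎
Error: The proof attempts to show a*  is not regular, but a* IS regular!

Correction: a* is a regular language (recognized by a simple DFA with one accepting state and self-loop on 'a'). The pumping lemma can only prove non-regularity, not regularity. For regular languages, pumping always works.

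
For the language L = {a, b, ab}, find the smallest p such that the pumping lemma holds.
p = 3

For a finite language L, the pumping lemma holds vacuously if p > max|s| for s ∈ L.

The longest string in L = {a, b, ab} has length 2.
If p = 3, then no string s ∈ L has |s| ≥ p, so the condition is vacuously true.

The minimum pumping length is p = 3.

Why no smaller p works: for any p ≤ 2, the longest string s ∈ L has |s| = 2 ≥ p, so it would
have to be pumpable; but pumping up (i = 2, 3, ...) produces ever longer strings, which cannot all lie in the
finite language L. So the pumping property fails for every p ≤ 2.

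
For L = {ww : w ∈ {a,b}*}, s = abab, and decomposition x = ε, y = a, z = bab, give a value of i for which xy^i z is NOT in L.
i = 2

xy²z = ε · aa · bab = aabab; aabab has odd length 5, so it cannot be written as ww and is not in L.
(Other choices also work, e.g. i = 0, 3; only i = 1 is guaranteed to stay in L since xy¹z = s.)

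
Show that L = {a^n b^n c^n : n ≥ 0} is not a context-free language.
Assume for contradiction that L is context-free, and let p ≥ 1 be the pumping length given by the pumping lemma for CFLs.
Choose s = a^p b^p c^p. Then s ∈ L and |s| = 3p ≥ p.
By the CFL pumping lemma, s = uvxyz for some u, v, x, y, z with |vxy| ≤ p, |vy| ≥ 1, and uv^i xy^i z ∈ L for every i ≥ 0.

Because |vxy| ≤ p, the window vxy cannot contain both an a and a c: any substring of s containing both must include the entire block b^p plus at least one a and one c, so it has length ≥ p + 2 > p.
Hence at least one of the letters a, c does not occur in vy at all.

Take i = 0: the string uxz is obtained from s by deleting |vy| ≥ 1 symbols, so |uxz| = 3p − |vy| < 3p.
But the letter (a or c) that does not occur in vy still occurs exactly p times in uxz. Every string of L with exactly p copies of some letter is a^p b^p c^p, of length 3p. Since |uxz| < 3p, uxz ∉ L.

This contradicts the CFL pumping lemma, which requires uv^i xy^i z ∈ L for all i ≥ 0.
Hence L = {a^n b^n c^n : n ≥ 0} is not context-free. ∎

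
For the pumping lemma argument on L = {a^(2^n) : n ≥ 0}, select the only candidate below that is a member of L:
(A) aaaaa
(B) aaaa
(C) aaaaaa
(B) aaaa

The pumping lemma is applied to a string s that lies in L, so first check membership of each option:
- (A) aaaaa has length 5, strictly between 2^2 = 4 and 2^3 = 8, so it is not in L ✗
- (B) aaaa has length 4 = 2^2, so it is in L ✓
- (C) aaaaaa has length 6, strictly between 2^2 = 4 and 2^3 = 8, so it is not in L ✗

Only (B) aaaa is in L, so it is the only candidate that could play the role of s.
(In a complete proof one picks s in terms of the pumping length p so that |s| ≥ p is guaranteed; a fixed string like aaaa illustrates the shape of such an s.)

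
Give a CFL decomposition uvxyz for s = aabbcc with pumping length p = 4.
u='a', v='a', x='bb', y='c', z='c'

For s = aabbcc with pumping length p = 4:

One valid decomposition:
- u = 'a'
- v = 'a'
- x = 'bb'
- y = 'c'
- z = 'c'

Verification:
- uvxyz = 'a' + 'a' + 'bb' + 'c' + 'c' = aabbcc ✓
- |vxy| = |'abbc'| = 4 ≤ 4 ✓
- |vy| = |'ac'| = 2 > 0 ✓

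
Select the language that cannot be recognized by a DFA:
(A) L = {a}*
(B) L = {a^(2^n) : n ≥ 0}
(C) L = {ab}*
(B) {a^(2^n) : n ≥ 0}

(B) L = {a^(2^n) : n ≥ 0} is NOT regular.

The pumping lemma can be used to prove this:
After pumping, length is no longer a power of 2

The other languages are regular because they can be recognized by finite automata.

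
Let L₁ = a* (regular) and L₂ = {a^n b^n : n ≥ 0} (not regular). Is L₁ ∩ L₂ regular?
Yes — L₁ ∩ L₂ is regular.

A string of a* contains no b's, and the only string of {a^n b^n} with no b's is ε (n = 0). So L₁ ∩ L₂ = {ε}, a finite language, which is regular.

Note that the bare facts "L₁ regular, L₂ non-regular" do not settle the question by themselves: the closure of regular languages under ∪, ∩, complement and difference applies only when BOTH operands are regular. With a non-regular operand the result can come out regular or non-regular depending on the specific languages, so one has to work out L₁ ∩ L₂ for this particular pair, as above.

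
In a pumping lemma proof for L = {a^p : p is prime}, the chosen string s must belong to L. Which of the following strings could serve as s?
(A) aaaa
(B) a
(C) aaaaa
(C) aaaaa

The pumping lemma is applied to a string s that lies in L, so first check membership of each option:
- (A) aaaa has length 4 = 2 × 2, which is not prime, so it is not in L ✗
- (B) a has length 1, which is not prime, so it is not in L ✗
- (C) aaaaa has length 5, which is prime, so it is in L ✓

Only (C) aaaaa is in L, so it is the only candidate that could play the role of s.
(In a complete proof one picks s in terms of the pumping length p so that |s| ≥ p is guaranteed; a fixed string like aaaaa illustrates the shape of such an s.)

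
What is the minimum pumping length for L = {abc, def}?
p = 4

For a finite language L, the pumping lemma holds vacuously if p > max|s| for s ∈ L.

The longest string in L = {abc, def} has length 3.
If p = 4, then no string s ∈ L has |s| ≥ p, so the condition is vacuously true.

The minimum pumping length is p = 4.

Why no smaller p works: for any p ≤ 3, the longest string s ∈ L has |s| = 3 ≥ p, so it would
have to be pumpable; but pumping up (i = 2, 3, ...) produces ever longer strings, which cannot all lie in the
finite language L. So the pumping property fails for every p ≤ 3.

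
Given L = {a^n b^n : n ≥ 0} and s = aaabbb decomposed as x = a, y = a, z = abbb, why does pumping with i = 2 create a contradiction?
xy²z = aaaabbb ∉ L

Pumping with i = 2 replaces y = a by y² = aa:
- Original: s = xyz = aaabbb; aaabbb = a^3 b^3 has equal counts (3 = 3), so it is in L
- Pumped: xy²z = a · aa · abbb = aaaabbb
- aaaabbb has 4 a's and 3 b's; 4 ≠ 3, so it is not in L

The pumping lemma would require xy²z ∈ L, so this decomposition yields a contradiction.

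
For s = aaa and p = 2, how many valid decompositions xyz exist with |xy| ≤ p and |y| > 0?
3

For s = 'aaa' with pumping length p = 2:

Constraints: |xy| ≤ 2, |y| > 0

Valid decompositions (|xy| ≤ p, |y| ≥ 1):
  • x='', y='a', z='aa'
  • x='a', y='a', z='a'
  • x='', y='aa', z='a'

Total count: 3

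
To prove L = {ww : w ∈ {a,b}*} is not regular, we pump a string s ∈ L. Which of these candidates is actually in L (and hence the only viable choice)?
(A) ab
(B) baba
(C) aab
(B) baba

The pumping lemma is applied to a string s that lies in L, so first check membership of each option:
- (A) ab has length 2; its halves are a and b, which differ, so it is not in L ✗
- (B) baba splits into halves ba · ba, which are equal, so it is in L (w = ba) ✓
- (C) aab has odd length 3, so it cannot be written as ww and is not in L ✗

Only (B) baba is in L, so it is the only candidate that could play the role of s.
(In a complete proof one picks s in terms of the pumping length p so that |s| ≥ p is guaranteed; a fixed string like baba illustrates the shape of such an s.)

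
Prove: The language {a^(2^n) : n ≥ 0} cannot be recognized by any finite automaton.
Assume for contradiction that L is regular, and let p ≥ 1 be the pumping length given by the pumping lemma.
Choose s = a^(2^p). Then s ∈ L and |s| = 2^p ≥ p.
By the pumping lemma, s = xyz for some x, y, z with |xy| ≤ p, |y| ≥ 1, and xy^i z ∈ L for every i ≥ 0.
Here y = a^k for some k with 1 ≤ k ≤ |xy| ≤ p, and p < 2^p.

Take i = 2: |xy²z| = 2^p + k.
Now 2^p < 2^p + k ≤ 2^p + p < 2^p + 2^p = 2^(p+1).
So |xy²z| lies strictly between the consecutive powers of two 2^p and 2^(p+1), hence is not a power of 2, and xy²z ∉ L.

This contradicts the pumping lemma, which requires xy^i z ∈ L for all i ≥ 0.
Hence L = {a^(2^n) : n ≥ 0} is not regular. ∎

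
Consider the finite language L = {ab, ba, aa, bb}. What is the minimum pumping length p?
p = 3

For a finite language L, the pumping lemma holds vacuously if p > max|s| for s ∈ L.

The longest string in L = {ab, ba, aa, bb} has length 2.
If p = 3, then no string s ∈ L has |s| ≥ p, so the condition is vacuously true.

The minimum pumping length is p = 3.

Why no smaller p works: for any p ≤ 2, the longest string s ∈ L has |s| = 2 ≥ p, so it would
have to be pumpable; but pumping up (i = 2, 3, ...) produces ever longer strings, which cannot all lie in the
finite language L. So the pumping property fails for every p ≤ 2.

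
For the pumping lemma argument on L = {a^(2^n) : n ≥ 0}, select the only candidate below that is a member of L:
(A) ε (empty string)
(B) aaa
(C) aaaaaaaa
(C) aaaaaaaa

The pumping lemma is applied to a string s that lies in L, so first check membership of each option:
- (A) ε has length 0, which is not a power of 2, so it is not in L ✗
- (B) aaa has length 3, strictly between 2^1 = 2 and 2^2 = 4, so it is not in L ✗
- (C) aaaaaaaa has length 8 = 2^3, so it is in L ✓

Only (C) aaaaaaaa is in L, so it is the only candidate that could play the role of s.
(In a complete proof one picks s in terms of the pumping length p so that |s| ≥ p is guaranteed; a fixed string like aaaaaaaa illustrates the shape of such an s.)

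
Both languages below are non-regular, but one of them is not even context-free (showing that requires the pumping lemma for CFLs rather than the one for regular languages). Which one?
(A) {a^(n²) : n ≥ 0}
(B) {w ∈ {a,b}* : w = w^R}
(A) {a^(n²) : n ≥ 0}

(A) {a^(n²) : n ≥ 0} requires the CFL pumping lemma.

- {w ∈ {a,b}* : w = w^R} is context-free (but not regular)
  • Can be shown non-regular with the regular pumping lemma
  • After pumping, the string is no longer symmetric

- {a^(n²) : n ≥ 0} is NOT context-free
  • Requires the CFL pumping lemma to prove
  • Gaps between squares grow unboundedly

The CFL pumping lemma is "stronger" in that it can prove non-membership
in the larger class of context-free languages.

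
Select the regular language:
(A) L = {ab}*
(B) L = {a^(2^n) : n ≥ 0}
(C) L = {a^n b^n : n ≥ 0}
(A) {ab}*

(A) L = {ab}* is regular.

This can be recognized by a finite automaton (DFA/NFA).
Regular expressions like {ab}* define regular languages.

The other choices are not regular:
- {a^n b^n : n ≥ 0}: After pumping, the number of a's and b's become unequal
- {a^(2^n) : n ≥ 0}: After pumping, length is no longer a power of 2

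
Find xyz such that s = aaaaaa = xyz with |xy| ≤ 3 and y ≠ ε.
x = '', y = 'a', z = 'aaaaa'

For s = aaaaaa and p = 3, one valid decomposition is:
- x = '' (length 0)
- y = 'a' (length 1)
- z = 'aaaaa' (length 5)

Verification:
- xyz = '' + 'a' + 'aaaaa' = aaaaaa ✓
- |xy| = 1 ≤ 3 ✓
- |y| = 1 > 0 ✓

All pumping lemma constraints are satisfied.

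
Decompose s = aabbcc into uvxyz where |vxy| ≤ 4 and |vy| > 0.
u='a', v='a', x='bb', y='c', z='c'

For s = aabbcc with pumping length p = 4:

One valid decomposition:
- u = 'a'
- v = 'a'
- x = 'bb'
- y = 'c'
- z = 'c'

Verification:
- uvxyz = 'a' + 'a' + 'bb' + 'c' + 'c' = aabbcc ✓
- |vxy| = |'abbc'| = 4 ≤ 4 ✓
- |vy| = |'ac'| = 2 > 0 ✓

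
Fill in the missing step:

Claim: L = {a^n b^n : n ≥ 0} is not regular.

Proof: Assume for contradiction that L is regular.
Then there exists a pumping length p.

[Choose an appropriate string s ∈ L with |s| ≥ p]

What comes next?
s = a^p b^p

This string is in L (has equal a's and b's) and has length 2p ≥ p.
Any decomposition xyz with |xy| ≤ p means y consists only of a's,
so pumping will unbalance the counts.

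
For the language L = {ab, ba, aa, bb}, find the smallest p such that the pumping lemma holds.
p = 3

For a finite language L, the pumping lemma holds vacuously if p > max|s| for s ∈ L.

The longest string in L = {ab, ba, aa, bb} has length 2.
If p = 3, then no string s ∈ L has |s| ≥ p, so the condition is vacuously true.

The minimum pumping length is p = 3.

Why no smaller p works: for any p ≤ 2, the longest string s ∈ L has |s| = 2 ≥ p, so it would
have to be pumpable; but pumping up (i = 2, 3, ...) produces ever longer strings, which cannot all lie in the
finite language L. So the pumping property fails for every p ≤ 2.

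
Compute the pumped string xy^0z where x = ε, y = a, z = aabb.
aabb

Given x = '', y = 'a', z = 'aabb' and i = 0:

xy^0z = x + y·y·...·y (0 times) + z
       = '' + 'a'^0 + 'aabb'
       = '' + '' + 'aabb'
       = 'aabb'

The pumped string is 'aabb' with length 4.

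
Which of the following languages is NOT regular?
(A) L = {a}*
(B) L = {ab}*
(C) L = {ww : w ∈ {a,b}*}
(C) {ww : w ∈ {a,b}*}

(C) L = {ww : w ∈ {a,b}*} is NOT regular.

The pumping lemma can be used to prove this:
After pumping, the two halves no longer match

The other languages are regular because they can be recognized by finite automata.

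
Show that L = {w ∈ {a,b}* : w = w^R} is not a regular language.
Assume for contradiction that L is regular, and let p ≥ 1 be the pumping length given by the pumping lemma.
Choose s = a^p b a^p. Then s ∈ L (it reads the same in both directions) and |s| = 2p + 1 ≥ p.
By the pumping lemma, s = xyz for some x, y, z with |xy| ≤ p, |y| ≥ 1, and xy^i z ∈ L for every i ≥ 0.
Since |xy| ≤ p and the first p symbols of s are all a's, y = a^k for some k with 1 ≤ k ≤ p.

Take i = 0: xy⁰z = a^(p − k) b a^p.
Its reversal is a^p b a^(p − k). These differ because the block of a's before the unique b has length p − k in one and p in the other, and p − k ≠ p since k ≥ 1. So xy⁰z is not a palindrome, i.e. xy⁰z ∉ L.

This contradicts the pumping lemma, which requires xy^i z ∈ L for all i ≥ 0.
Hence L = {w ∈ {a,b}* : w = w^R} is not regular. ∎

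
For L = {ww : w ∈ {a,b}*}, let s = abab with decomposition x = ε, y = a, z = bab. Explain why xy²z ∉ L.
xy²z = aabab ∉ L

Pumping with i = 2 replaces y = a by y² = aa:
- Original: s = xyz = abab; abab splits into halves ab · ab, which are equal, so it is in L (w = ab)
- Pumped: xy²z = ε · aa · bab = aabab
- aabab has odd length 5, so it cannot be written as ww and is not in L

The pumping lemma would require xy²z ∈ L, so this decomposition yields a contradiction.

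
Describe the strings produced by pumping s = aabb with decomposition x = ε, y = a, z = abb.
{xy^i z : i ≥ 0} = {a^(i+1) b^2 : i ≥ 0} = {abb, aabb, aaabb, ...}

With x = ε, y = a, z = abb: Starting with aabb and pumping the first 'a' (z = abb keeps the second 'a'), we get strings with i+1 a's followed by 2 b's for i = 0, 1, 2, ...; note bb is not produced because z always contributes one a.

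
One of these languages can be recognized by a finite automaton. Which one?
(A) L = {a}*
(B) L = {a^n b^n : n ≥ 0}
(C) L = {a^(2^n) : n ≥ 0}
(A) {a}*

(A) L = {a}* is regular.

This can be recognized by a finite automaton (DFA/NFA).
Regular expressions like {a}* define regular languages.

The other choices are not regular:
- {a^(2^n) : n ≥ 0}: After pumping, length is no longer a power of 2
- {a^n b^n : n ≥ 0}: After pumping, the number of a's and b's become unequal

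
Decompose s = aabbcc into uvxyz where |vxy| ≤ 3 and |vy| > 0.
u='aa', v='b', x='b', y='c', z='c'

For s = aabbcc with pumping length p = 3:

One valid decomposition:
- u = 'aa'
- v = 'b'
- x = 'b'
- y = 'c'
- z = 'c'

Verification:
- uvxyz = 'aa' + 'b' + 'b' + 'c' + 'c' = aabbcc ✓
- |vxy| = |'bbc'| = 3 ≤ 3 ✓
- |vy| = |'bc'| = 2 > 0 ✓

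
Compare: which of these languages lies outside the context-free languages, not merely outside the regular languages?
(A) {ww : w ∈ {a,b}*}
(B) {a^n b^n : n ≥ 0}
(A) {ww : w ∈ {a,b}*}

(A) {ww : w ∈ {a,b}*} requires the CFL pumping lemma.

- {a^n b^n : n ≥ 0} is context-free (but not regular)
  • Can be shown non-regular with the regular pumping lemma
  • After pumping, the number of a's and b's become unequal

- {ww : w ∈ {a,b}*} is NOT context-free
  • Requires the CFL pumping lemma to prove
  • Even a PDA cannot compare two arbitrary halves symbol by symbol; CFL pumping on a^p b^p a^p b^p fails

The CFL pumping lemma is "stronger" in that it can prove non-membership
in the larger class of context-free languages.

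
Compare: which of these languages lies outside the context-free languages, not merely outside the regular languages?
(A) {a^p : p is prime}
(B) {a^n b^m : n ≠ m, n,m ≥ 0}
(A) {a^p : p is prime}

(A) {a^p : p is prime} requires the CFL pumping lemma.

- {a^n b^m : n ≠ m, n,m ≥ 0} is context-free (but not regular)
  • Can be shown non-regular with the regular pumping lemma
  • After pumping a's, we can make n = m

- {a^p : p is prime} is NOT context-free
  • Requires the CFL pumping lemma to prove
  • The CFL pumping lemma also fails because prime gaps are unbounded

The CFL pumping lemma is "stronger" in that it can prove non-membership
in the larger class of context-free languages.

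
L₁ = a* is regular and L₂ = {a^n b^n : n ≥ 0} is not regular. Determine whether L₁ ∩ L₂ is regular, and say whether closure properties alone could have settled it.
Yes — L₁ ∩ L₂ is regular.

A string of a* contains no b's, and the only string of {a^n b^n} with no b's is ε (n = 0). So L₁ ∩ L₂ = {ε}, a finite language, which is regular.

Note that the bare facts "L₁ regular, L₂ non-regular" do not settle the question by themselves: the closure of regular languages under ∪, ∩, complement and difference applies only when BOTH operands are regular. With a non-regular operand the result can come out regular or non-regular depending on the specific languages, so one has to work out L₁ ∩ L₂ for this particular pair, as above.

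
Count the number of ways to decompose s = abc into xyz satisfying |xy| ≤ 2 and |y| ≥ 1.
3

For s = 'abc' with pumping length p = 2:

Constraints: |xy| ≤ 2, |y| > 0

Valid decompositions (|xy| ≤ p, |y| ≥ 1):
  • x='', y='a', z='bc'
  • x='a', y='b', z='c'
  • x='', y='ab', z='c'

Total count: 3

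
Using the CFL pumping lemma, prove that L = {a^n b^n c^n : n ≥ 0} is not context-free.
Assume for contradiction that L is context-free, and let p ≥ 1 be the pumping length given by the pumping lemma for CFLs.
Choose s = a^p b^p c^p. Then s ∈ L and |s| = 3p ≥ p.
By the CFL pumping lemma, s = uvxyz for some u, v, x, y, z with |vxy| ≤ p, |vy| ≥ 1, and uv^i xy^i z ∈ L for every i ≥ 0.

Because |vxy| ≤ p, the window vxy cannot contain both an a and a c: any substring of s containing both must include the entire block b^p plus at least one a and one c, so it has length ≥ p + 2 > p.
Hence at least one of the letters a, c does not occur in vy at all.

Take i = 0: the string uxz is obtained from s by deleting |vy| ≥ 1 symbols, so |uxz| = 3p − |vy| < 3p.
But the letter (a or c) that does not occur in vy still occurs exactly p times in uxz. Every string of L with exactly p copies of some letter is a^p b^p c^p, of length 3p. Since |uxz| < 3p, uxz ∉ L.

This contradicts the CFL pumping lemma, which requires uv^i xy^i z ∈ L for all i ≥ 0.
Hence L = {a^n b^n c^n : n ≥ 0} is not context-free. ∎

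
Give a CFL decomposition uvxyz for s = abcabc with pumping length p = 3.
u='ab', v='c', x='a', y='b', z='c'

For s = abcabc with pumping length p = 3:

One valid decomposition:
- u = 'ab'
- v = 'c'
- x = 'a'
- y = 'b'
- z = 'c'

Verification:
- uvxyz = 'ab' + 'c' + 'a' + 'b' + 'c' = abcabc ✓
- |vxy| = |'cab'| = 3 ≤ 3 ✓
- |vy| = |'cb'| = 2 > 0 ✓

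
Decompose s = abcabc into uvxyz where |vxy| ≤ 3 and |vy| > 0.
u='ab', v='c', x='a', y='b', z='c'

For s = abcabc with pumping length p = 3:

One valid decomposition:
- u = 'ab'
- v = 'c'
- x = 'a'
- y = 'b'
- z = 'c'

Verification:
- uvxyz = 'ab' + 'c' + 'a' + 'b' + 'c' = abcabc ✓
- |vxy| = |'cab'| = 3 ≤ 3 ✓
- |vy| = |'cb'| = 2 > 0 ✓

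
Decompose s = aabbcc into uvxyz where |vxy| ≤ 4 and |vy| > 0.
u='a', v='a', x='bb', y='c', z='c'

For s = aabbcc with pumping length p = 4:

One valid decomposition:
- u = 'a'
- v = 'a'
- x = 'bb'
- y = 'c'
- z = 'c'

Verification:
- uvxyz = 'a' + 'a' + 'bb' + 'c' + 'c' = aabbcc ✓
- |vxy| = |'abbc'| = 4 ≤ 4 ✓
- |vy| = |'ac'| = 2 > 0 ✓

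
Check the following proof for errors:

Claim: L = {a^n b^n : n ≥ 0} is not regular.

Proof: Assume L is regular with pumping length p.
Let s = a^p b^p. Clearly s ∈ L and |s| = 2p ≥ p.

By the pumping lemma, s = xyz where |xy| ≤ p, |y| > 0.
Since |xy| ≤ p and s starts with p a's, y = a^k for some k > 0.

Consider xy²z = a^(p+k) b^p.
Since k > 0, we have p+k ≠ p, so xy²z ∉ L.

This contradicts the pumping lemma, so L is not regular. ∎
The proof is correct.

This proof is valid because:
1. The string s = a^p b^p is correctly in L
2. The decomposition analysis is correct: y must consist only of a's
3. The contradiction is valid: pumping increases a's but not b's
4. The conclusion follows logically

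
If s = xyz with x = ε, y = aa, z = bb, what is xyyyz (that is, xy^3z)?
aaaaaabb

Given x = '', y = 'aa', z = 'bb' and i = 3:

xy^3z = x + y·y·...·y (3 times) + z
       = '' + 'aa'^3 + 'bb'
       = '' + 'aaaaaa' + 'bb'
       = 'aaaaaabb'

The pumped string is 'aaaaaabb' with length 8.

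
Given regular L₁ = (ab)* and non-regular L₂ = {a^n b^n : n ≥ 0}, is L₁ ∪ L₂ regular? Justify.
No — L₁ ∪ L₂ is not regular.

Let U = (ab)* ∪ {a^n b^n}. If U were regular, then U ∩ aa*bb* would be regular (closure under intersection with a regular language). But (ab)* ∩ aa*bb* = {ab} and {a^n b^n} ∩ aa*bb* = {a^n b^n : n ≥ 1}, so U ∩ aa*bb* = {a^n b^n : n ≥ 1}, which is not regular. Hence U is not regular.

Note that the bare facts "L₁ regular, L₂ non-regular" do not settle the question by themselves: the closure of regular languages under ∪, ∩, complement and difference applies only when BOTH operands are regular. With a non-regular operand the result can come out regular or non-regular depending on the specific languages, so one has to work out L₁ ∪ L₂ for this particular pair, as above.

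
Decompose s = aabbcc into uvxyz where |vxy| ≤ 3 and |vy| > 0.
u='aa', v='b', x='b', y='c', z='c'

For s = aabbcc with pumping length p = 3:

One valid decomposition:
- u = 'aa'
- v = 'b'
- x = 'b'
- y = 'c'
- z = 'c'

Verification:
- uvxyz = 'aa' + 'b' + 'b' + 'c' + 'c' = aabbcc ✓
- |vxy| = |'bbc'| = 3 ≤ 3 ✓
- |vy| = |'bc'| = 2 > 0 ✓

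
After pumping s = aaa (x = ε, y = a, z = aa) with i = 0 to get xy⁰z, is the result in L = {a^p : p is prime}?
Yes

xy⁰z = ε · ε · aa = aa.
aa has length 2, which is prime, so it is in L.
(A single pumped string landing in L is not a contradiction by itself; a non-regularity proof needs some i for which xy^i z ∉ L, for every admissible decomposition.)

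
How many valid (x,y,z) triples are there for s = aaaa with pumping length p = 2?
3

For s = 'aaaa' with pumping length p = 2:

Constraints: |xy| ≤ 2, |y| > 0

Valid decompositions (|xy| ≤ p, |y| ≥ 1):
  • x='', y='a', z='aaa'
  • x='a', y='a', z='aa'
  • x='', y='aa', z='aa'

Total count: 3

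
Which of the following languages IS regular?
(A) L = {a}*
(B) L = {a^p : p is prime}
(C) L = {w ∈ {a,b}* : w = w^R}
(A) {a}*

(A) L = {a}* is regular.

This can be recognized by a finite automaton (DFA/NFA).
Regular expressions like {a}* define regular languages.

The other choices are not regular:
- {w ∈ {a,b}* : w = w^R}: After pumping, the string is no longer symmetric
- {a^p : p is prime}: After pumping, the length becomes composite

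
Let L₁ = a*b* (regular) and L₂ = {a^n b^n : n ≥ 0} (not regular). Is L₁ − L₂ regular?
No — L₁ − L₂ is not regular.

a*b* − {a^n b^n} = {a^n b^m : n ≠ m}. If this were regular, then its complement intersected with a*b*, namely {a^n b^n : n ≥ 0}, would be regular too (closure under complement and intersection) — contradiction. So L₁ − L₂ is not regular.

Note that the bare facts "L₁ regular, L₂ non-regular" do not settle the question by themselves: the closure of regular languages under ∪, ∩, complement and difference applies only when BOTH operands are regular. With a non-regular operand the result can come out regular or non-regular depending on the specific languages, so one has to work out L₁ − L₂ for this particular pair, as above.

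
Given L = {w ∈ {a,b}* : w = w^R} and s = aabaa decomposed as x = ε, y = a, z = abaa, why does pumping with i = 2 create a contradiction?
xy²z = aaabaa ∉ L

Pumping with i = 2 replaces y = a by y² = aa:
- Original: s = xyz = aabaa; aabaa reversed is aabaa, the same string, so it is a palindrome and is in L
- Pumped: xy²z = ε · aa · abaa = aaabaa
- aaabaa reversed is aabaaa ≠ aaabaa, so it is not a palindrome and is not in L

The pumping lemma would require xy²z ∈ L, so this decomposition yields a contradiction.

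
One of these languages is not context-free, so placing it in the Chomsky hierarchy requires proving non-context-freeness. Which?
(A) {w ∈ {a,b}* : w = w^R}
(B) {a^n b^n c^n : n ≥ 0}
(B) {a^n b^n c^n : n ≥ 0}

(B) {a^n b^n c^n : n ≥ 0} requires the CFL pumping lemma.

- {w ∈ {a,b}* : w = w^R} is context-free (but not regular)
  • Can be shown non-regular with the regular pumping lemma
  • After pumping, the string is no longer symmetric

- {a^n b^n c^n : n ≥ 0} is NOT context-free
  • Requires the CFL pumping lemma to prove
  • Cannot maintain three equal counts simultaneously

The CFL pumping lemma is "stronger" in that it can prove non-membership
in the larger class of context-free languages.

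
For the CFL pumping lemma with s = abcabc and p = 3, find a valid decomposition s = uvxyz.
u='ab', v='c', x='a', y='b', z='c'

For s = abcabc with pumping length p = 3:

One valid decomposition:
- u = 'ab'
- v = 'c'
- x = 'a'
- y = 'b'
- z = 'c'

Verification:
- uvxyz = 'ab' + 'c' + 'a' + 'b' + 'c' = abcabc ✓
- |vxy| = |'cab'| = 3 ≤ 3 ✓
- |vy| = |'cb'| = 2 > 0 ✓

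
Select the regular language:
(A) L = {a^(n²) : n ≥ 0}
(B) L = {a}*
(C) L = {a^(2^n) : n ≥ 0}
(B) {a}*

(B) L = {a}* is regular.

This can be recognized by a finite automaton (DFA/NFA).
Regular expressions like {a}* define regular languages.

The other choices are not regular:
- {a^(2^n) : n ≥ 0}: After pumping, length is no longer a power of 2
- {a^(n²) : n ≥ 0}: After pumping, length is no longer a perfect square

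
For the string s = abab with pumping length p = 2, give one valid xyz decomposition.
x = '', y = 'ab', z = 'ab'

For s = abab and p = 2, one valid decomposition is:
- x = '' (length 0)
- y = 'ab' (length 2)
- z = 'ab' (length 2)

Verification:
- xyz = '' + 'ab' + 'ab' = abab ✓
- |xy| = 2 ≤ 2 ✓
- |y| = 2 > 0 ✓

All pumping lemma constraints are satisfied.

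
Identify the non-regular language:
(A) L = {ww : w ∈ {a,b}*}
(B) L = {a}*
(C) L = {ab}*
(A) {ww : w ∈ {a,b}*}

(A) L = {ww : w ∈ {a,b}*} is NOT regular.

The pumping lemma can be used to prove this:
After pumping, the two halves no longer match

The other languages are regular because they can be recognized by finite automata.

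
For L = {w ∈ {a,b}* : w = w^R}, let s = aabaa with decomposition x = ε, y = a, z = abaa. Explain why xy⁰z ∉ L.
xy⁰z = abaa ∉ L

Pumping with i = 0 replaces y = a by y⁰ = ε:
- Original: s = xyz = aabaa; aabaa reversed is aabaa, the same string, so it is a palindrome and is in L
- Pumped: xy⁰z = ε · ε · abaa = abaa
- abaa reversed is aaba ≠ abaa, so it is not a palindrome and is not in L

The pumping lemma would require xy⁰z ∈ L, so this decomposition yields a contradiction.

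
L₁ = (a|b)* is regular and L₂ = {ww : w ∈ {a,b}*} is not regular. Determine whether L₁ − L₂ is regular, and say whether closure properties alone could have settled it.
No — L₁ − L₂ is not regular.

L₁ − L₂ is the complement of {ww} within {a,b}*. If it were regular, its complement {ww} would be regular as well (regular languages are closed under complement) — contradiction. So L₁ − L₂ is not regular.

Note that the bare facts "L₁ regular, L₂ non-regular" do not settle the question by themselves: the closure of regular languages under ∪, ∩, complement and difference applies only when BOTH operands are regular. With a non-regular operand the result can come out regular or non-regular depending on the specific languages, so one has to work out L₁ − L₂ for this particular pair, as above.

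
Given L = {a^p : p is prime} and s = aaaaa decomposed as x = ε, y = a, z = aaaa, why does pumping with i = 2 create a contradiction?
xy²z = aaaaaa ∉ L

Pumping with i = 2 replaces y = a by y² = aa:
- Original: s = xyz = aaaaa; aaaaa has length 5, which is prime, so it is in L
- Pumped: xy²z = ε · aa · aaaa = aaaaaa
- aaaaaa has length 6 = 2 × 3, which is not prime, so it is not in L

The pumping lemma would require xy²z ∈ L, so this decomposition yields a contradiction.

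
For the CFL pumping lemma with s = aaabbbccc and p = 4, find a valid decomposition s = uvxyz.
u='aa', v='a', x='bb', y='b', z='ccc'

For s = aaabbbccc with pumping length p = 4:

One valid decomposition:
- u = 'aa'
- v = 'a'
- x = 'bb'
- y = 'b'
- z = 'ccc'

Verification:
- uvxyz = 'aa' + 'a' + 'bb' + 'b' + 'ccc' = aaabbbccc ✓
- |vxy| = |'abbb'| = 4 ≤ 4 ✓
- |vy| = |'ab'| = 2 > 0 ✓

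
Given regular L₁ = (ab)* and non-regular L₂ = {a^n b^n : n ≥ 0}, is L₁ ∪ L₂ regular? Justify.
No — L₁ ∪ L₂ is not regular.

Let U = (ab)* ∪ {a^n b^n}. If U were regular, then U ∩ aa*bb* would be regular (closure under intersection with a regular language). But (ab)* ∩ aa*bb* = {ab} and {a^n b^n} ∩ aa*bb* = {a^n b^n : n ≥ 1}, so U ∩ aa*bb* = {a^n b^n : n ≥ 1}, which is not regular. Hence U is not regular.

Note that the bare facts "L₁ regular, L₂ non-regular" do not settle the question by themselves: the closure of regular languages under ∪, ∩, complement and difference applies only when BOTH operands are regular. With a non-regular operand the result can come out regular or non-regular depending on the specific languages, so one has to work out L₁ ∪ L₂ for this particular pair, as above.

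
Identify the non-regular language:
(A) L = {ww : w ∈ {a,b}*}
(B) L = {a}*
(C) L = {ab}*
(A) {ww : w ∈ {a,b}*}

(A) L = {ww : w ∈ {a,b}*} is NOT regular.

The pumping lemma can be used to prove this:
After pumping, the two halves no longer match

The other languages are regular because they can be recognized by finite automata.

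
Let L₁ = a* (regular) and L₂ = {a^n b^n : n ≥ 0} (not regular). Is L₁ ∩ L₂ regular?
Yes — L₁ ∩ L₂ is regular.

A string of a* contains no b's, and the only string of {a^n b^n} with no b's is ε (n = 0). So L₁ ∩ L₂ = {ε}, a finite language, which is regular.

Note that the bare facts "L₁ regular, L₂ non-regular" do not settle the question by themselves: the closure of regular languages under ∪, ∩, complement and difference applies only when BOTH operands are regular. With a non-regular operand the result can come out regular or non-regular depending on the specific languages, so one has to work out L₁ ∩ L₂ for this particular pair, as above.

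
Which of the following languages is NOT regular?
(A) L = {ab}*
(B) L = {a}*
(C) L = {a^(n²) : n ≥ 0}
(C) {a^(n²) : n ≥ 0}

(C) L = {a^(n²) : n ≥ 0} is NOT regular.

The pumping lemma can be used to prove this:
After pumping, length is no longer a perfect square

The other languages are regular because they can be recognized by finite automata.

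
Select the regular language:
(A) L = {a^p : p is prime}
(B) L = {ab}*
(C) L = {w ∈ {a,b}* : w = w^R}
(B) {ab}*

(B) L = {ab}* is regular.

This can be recognized by a finite automaton (DFA/NFA).
Regular expressions like {ab}* define regular languages.

The other choices are not regular:
- {a^p : p is prime}: After pumping, the length becomes composite
- {w ∈ {a,b}* : w = w^R}: After pumping, the string is no longer symmetric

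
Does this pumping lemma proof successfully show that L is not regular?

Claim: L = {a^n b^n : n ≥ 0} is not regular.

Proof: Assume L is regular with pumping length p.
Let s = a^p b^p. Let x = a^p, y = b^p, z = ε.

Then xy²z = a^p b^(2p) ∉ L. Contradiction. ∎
The proof is INCORRECT.

Error: The decomposition violates |xy| ≤ p.
With x = a^p and y = b^p, we have |xy| = 2p > p.
The pumping lemma requires |xy| ≤ p, so y must be within the first p characters.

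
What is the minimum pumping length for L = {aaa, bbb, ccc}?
p = 4

For a finite language L, the pumping lemma holds vacuously if p > max|s| for s ∈ L.

The longest string in L = {aaa, bbb, ccc} has length 3.
If p = 4, then no string s ∈ L has |s| ≥ p, so the condition is vacuously true.

The minimum pumping length is p = 4.

Why no smaller p works: for any p ≤ 3, the longest string s ∈ L has |s| = 3 ≥ p, so it would
have to be pumpable; but pumping up (i = 2, 3, ...) produces ever longer strings, which cannot all lie in the
finite language L. So the pumping property fails for every p ≤ 3.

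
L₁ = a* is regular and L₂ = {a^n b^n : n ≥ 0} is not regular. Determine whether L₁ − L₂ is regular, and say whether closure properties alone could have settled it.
Yes — L₁ − L₂ is regular.

The only string of a* that lies in {a^n b^n} is ε, so L₁ − L₂ = a* − {ε} = a⁺ = aa*, which is regular.

Note that the bare facts "L₁ regular, L₂ non-regular" do not settle the question by themselves: the closure of regular languages under ∪, ∩, complement and difference applies only when BOTH operands are regular. With a non-regular operand the result can come out regular or non-regular depending on the specific languages, so one has to work out L₁ − L₂ for this particular pair, as above.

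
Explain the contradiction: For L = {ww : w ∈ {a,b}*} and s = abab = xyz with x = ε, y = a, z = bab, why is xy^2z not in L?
xy²z = aabab ∉ L

Pumping with i = 2 replaces y = a by y² = aa:
- Original: s = xyz = abab; abab splits into halves ab · ab, which are equal, so it is in L (w = ab)
- Pumped: xy²z = ε · aa · bab = aabab
- aabab has odd length 5, so it cannot be written as ww and is not in L

The pumping lemma would require xy²z ∈ L, so this decomposition yields a contradiction.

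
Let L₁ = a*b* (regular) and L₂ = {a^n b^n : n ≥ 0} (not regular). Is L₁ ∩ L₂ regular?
No — L₁ ∩ L₂ is not regular.

Every string a^n b^n already lies in a*b*, so L₁ ∩ L₂ = {a^n b^n : n ≥ 0} = L₂ itself, which is the standard non-regular language (pump s = a^p b^p).

Note that the bare facts "L₁ regular, L₂ non-regular" do not settle the question by themselves: the closure of regular languages under ∪, ∩, complement and difference applies only when BOTH operands are regular. With a non-regular operand the result can come out regular or non-regular depending on the specific languages, so one has to work out L₁ ∩ L₂ for this particular pair, as above.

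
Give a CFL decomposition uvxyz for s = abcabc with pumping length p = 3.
u='ab', v='c', x='a', y='b', z='c'

For s = abcabc with pumping length p = 3:

One valid decomposition:
- u = 'ab'
- v = 'c'
- x = 'a'
- y = 'b'
- z = 'c'

Verification:
- uvxyz = 'ab' + 'c' + 'a' + 'b' + 'c' = abcabc ✓
- |vxy| = |'cab'| = 3 ≤ 3 ✓
- |vy| = |'cb'| = 2 > 0 ✓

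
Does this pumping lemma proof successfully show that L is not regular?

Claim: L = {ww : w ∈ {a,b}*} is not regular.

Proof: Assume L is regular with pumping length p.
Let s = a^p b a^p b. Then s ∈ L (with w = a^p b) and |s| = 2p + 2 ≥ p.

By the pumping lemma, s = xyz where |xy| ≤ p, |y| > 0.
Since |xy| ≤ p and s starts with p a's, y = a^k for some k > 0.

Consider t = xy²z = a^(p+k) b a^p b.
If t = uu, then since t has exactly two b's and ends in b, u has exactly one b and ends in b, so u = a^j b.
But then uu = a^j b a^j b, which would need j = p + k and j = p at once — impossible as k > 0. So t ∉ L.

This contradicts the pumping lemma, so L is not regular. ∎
The proof is correct.

This proof is valid because:
1. s = a^p b a^p b is in L and is chosen in terms of p, so |s| ≥ p holds for every p
2. The decomposition analysis is correct: |xy| ≤ p forces y to lie inside the leading a's
3. The contradiction is valid: the argument shows a^(p+k) b a^p b cannot be split into two equal halves
4. The conclusion follows logically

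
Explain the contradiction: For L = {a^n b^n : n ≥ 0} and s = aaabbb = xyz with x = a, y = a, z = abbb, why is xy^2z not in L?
xy²z = aaaabbb ∉ L

Pumping with i = 2 replaces y = a by y² = aa:
- Original: s = xyz = aaabbb; aaabbb = a^3 b^3 has equal counts (3 = 3), so it is in L
- Pumped: xy²z = a · aa · abbb = aaaabbb
- aaaabbb has 4 a's and 3 b's; 4 ≠ 3, so it is not in L

The pumping lemma would require xy²z ∈ L, so this decomposition yields a contradiction.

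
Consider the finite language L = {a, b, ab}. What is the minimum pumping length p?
p = 3

For a finite language L, the pumping lemma holds vacuously if p > max|s| for s ∈ L.

The longest string in L = {a, b, ab} has length 2.
If p = 3, then no string s ∈ L has |s| ≥ p, so the condition is vacuously true.

The minimum pumping length is p = 3.

Why no smaller p works: for any p ≤ 2, the longest string s ∈ L has |s| = 2 ≥ p, so it would
have to be pumpable; but pumping up (i = 2, 3, ...) produces ever longer strings, which cannot all lie in the
finite language L. So the pumping property fails for every p ≤ 2.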